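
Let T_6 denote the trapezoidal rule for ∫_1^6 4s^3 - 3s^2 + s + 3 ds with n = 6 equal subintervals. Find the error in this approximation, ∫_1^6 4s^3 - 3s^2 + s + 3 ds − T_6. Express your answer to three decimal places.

-22.569

Exact integral: ∫_1^6 f(s) ds = 1112.5.
T_6 ≈ 1135.06944.
Error ≈ 1112.5 − 1135.06944 ≈ -22.569.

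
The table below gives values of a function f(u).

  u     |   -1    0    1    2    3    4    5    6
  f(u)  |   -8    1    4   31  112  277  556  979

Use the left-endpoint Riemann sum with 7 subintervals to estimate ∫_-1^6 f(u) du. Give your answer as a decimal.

Δu = 1.
Sum = 1·[(-8) + 1 + 4 + 31 + 112 + 277 + 556] = 973.

973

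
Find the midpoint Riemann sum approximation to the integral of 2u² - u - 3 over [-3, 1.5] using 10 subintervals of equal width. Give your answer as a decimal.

9.973125

Δu = (1.5 − (-3))/10 = 0.45.
Midpoints: -2.775, -2.325, -1.875, -1.425, -0.975, -0.525, -0.075, 0.375, 0.825, 1.275.
f(-2.775) = 15.17625, f(-2.325) = 10.13625, f(-1.875) = 5.90625, f(-1.425) = 2.48625, f(-0.975) = -0.12375, f(-0.525) = -1.92375, f(-0.075) = -2.91375, f(0.375) = -3.09375, f(0.825) = -2.46375, f(1.275) = -1.02375.
Sum = Δu · [f(-2.775) + f(-2.325) + f(-1.875) + ...].
Sum = 9.973125.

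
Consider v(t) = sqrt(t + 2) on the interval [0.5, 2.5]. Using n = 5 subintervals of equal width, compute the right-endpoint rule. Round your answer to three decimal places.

Δt = (2.5 − 0.5)/5 = 0.4.
Right endpoints: 0.9, 1.3, 1.7, 2.1, 2.5.
v(0.9) ≈ 1.703, v(1.3) ≈ 1.817, v(1.7) ≈ 1.924, v(2.1) ≈ 2.025, v(2.5) ≈ 2.121.
Sum = Δt · [v(0.9) + v(1.3) + v(1.7) + v(2.1) + v(2.5)].
Sum ≈ 3.836.

3.836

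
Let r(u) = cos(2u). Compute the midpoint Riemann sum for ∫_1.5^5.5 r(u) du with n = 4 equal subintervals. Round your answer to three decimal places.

Δu = (5.5 − 1.5)/4 = 1.
Midpoints: 2, 3, 4, 5.
r(2) ≈ -0.654, r(3) ≈ 0.960, r(4) ≈ -0.146, r(5) ≈ -0.839.
Sum = Δu · [r(2) + r(3) + r(4) + r(5)].
Sum ≈ -0.678.

-0.678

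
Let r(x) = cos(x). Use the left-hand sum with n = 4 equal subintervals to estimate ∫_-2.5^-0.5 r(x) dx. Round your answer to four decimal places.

Δx = (-0.5 − (-2.5))/4 = 0.5.
Left endpoints: -2.5, -2, -1.5, -1.
r(-2.5) ≈ -0.8011, r(-2) ≈ -0.4161, r(-1.5) ≈ 0.0707, r(-1) ≈ 0.5403.
Sum = Δx · [r(-2.5) + r(-2) + r(-1.5) + r(-1)].
Sum ≈ -0.3031.

-0.3031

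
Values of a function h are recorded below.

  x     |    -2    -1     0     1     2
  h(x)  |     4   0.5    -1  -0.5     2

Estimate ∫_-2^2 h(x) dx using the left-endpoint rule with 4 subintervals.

Δx = 1.
Sum = 1·[4 + 0.5 + (-1) + (-0.5)] = 3.

3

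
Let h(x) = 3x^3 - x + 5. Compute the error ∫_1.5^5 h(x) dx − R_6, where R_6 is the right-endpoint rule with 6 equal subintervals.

-111.20703125

Exact integral: ∫_1.5^5 h(x) dx = 471.078125.
R_6 = 582.28515625.
Error = 471.078125 − 582.28515625 = -111.20703125.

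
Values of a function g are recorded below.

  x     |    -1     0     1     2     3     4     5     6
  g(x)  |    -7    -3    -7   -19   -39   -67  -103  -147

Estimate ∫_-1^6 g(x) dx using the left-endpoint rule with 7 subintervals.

-245

Δx = 1.
Sum = 1·[(-7) + (-3) + (-7) + (-19) + (-39) + (-67) + (-103)] = -245.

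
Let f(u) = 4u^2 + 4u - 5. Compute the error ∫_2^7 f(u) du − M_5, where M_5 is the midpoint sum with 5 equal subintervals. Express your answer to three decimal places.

Exact integral: ∫_2^7 f(u) du ≈ 511.66667.
M_5 = 510.
Error ≈ 511.66667 − 510 ≈ 1.667.

1.667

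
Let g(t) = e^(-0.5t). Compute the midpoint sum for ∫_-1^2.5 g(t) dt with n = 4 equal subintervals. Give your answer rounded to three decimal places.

2.703

Δt = (2.5 − (-1))/4 = 0.875.
Midpoints: -0.5625, 0.3125, 1.1875, 2.0625.
g(-0.5625) ≈ 1.325, g(0.3125) ≈ 0.855, g(1.1875) ≈ 0.552, g(2.0625) ≈ 0.357.
Sum = Δt · [g(-0.5625) + g(0.3125) + g(1.1875) + g(2.0625)].
Sum ≈ 2.703.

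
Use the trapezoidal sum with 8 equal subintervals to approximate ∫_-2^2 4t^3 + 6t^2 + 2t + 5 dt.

53

Δt = (2 − (-2))/8 = 0.5.
f(-2) = -7, f(-1.5) = 2, f(-1) = 5, f(-0.5) = 5, f(0) = 5, f(0.5) = 8, f(1) = 17, f(1.5) = 35, f(2) = 65.
T_8 = (Δt/2)·[f(t_0) + 2f(t_1) + ... + 2f(t_{7}) + f(t_8)].
Sum = 53.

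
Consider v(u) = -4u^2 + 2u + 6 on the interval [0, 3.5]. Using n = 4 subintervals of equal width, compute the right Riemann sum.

-44.078125

Δu = (3.5 − 0)/4 = 0.875.
Right endpoints: 0.875, 1.75, 2.625, 3.5.
v(0.875) = 4.6875, v(1.75) = -2.75, v(2.625) = -16.3125, v(3.5) = -36.
Sum = Δu · [v(0.875) + v(1.75) + v(2.625) + v(3.5)].
Sum = -44.078125.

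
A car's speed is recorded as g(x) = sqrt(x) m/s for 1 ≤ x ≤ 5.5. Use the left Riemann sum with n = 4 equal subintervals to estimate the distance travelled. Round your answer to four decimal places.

7.1462

Δx = (5.5 − 1)/4 = 1.125.
Left endpoints: 1, 2.125, 3.25, 4.375.
g(1) ≈ 1.0000, g(2.125) ≈ 1.4577, g(3.25) ≈ 1.8028, g(4.375) ≈ 2.0917.
Sum = Δx · [g(1) + g(2.125) + g(3.25) + g(4.375)].
Sum ≈ 7.1462.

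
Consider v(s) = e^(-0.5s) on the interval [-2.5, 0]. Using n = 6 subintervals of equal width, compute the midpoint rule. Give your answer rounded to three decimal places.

4.972

Δs = (0 − (-2.5))/6 = 5/12.
Midpoints: -55/24, -1.875, -35/24, -25/24, -0.625, -5/24.
v(-55/24) ≈ 3.145, v(-1.875) ≈ 2.554, v(-35/24) ≈ 2.073, v(-25/24) ≈ 1.683, v(-0.625) ≈ 1.367, v(-5/24) ≈ 1.110.
Sum = Δs · [v(-55/24) + v(-1.875) + v(-35/24) + ...].
Sum ≈ 4.972.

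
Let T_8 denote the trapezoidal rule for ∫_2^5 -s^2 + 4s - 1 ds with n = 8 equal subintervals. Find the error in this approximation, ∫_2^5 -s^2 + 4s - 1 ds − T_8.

0.0703125

Exact integral: ∫_2^5 f(s) ds = 0.
T_8 = -0.0703125.
Error = 0 − (-0.0703125) = 0.0703125.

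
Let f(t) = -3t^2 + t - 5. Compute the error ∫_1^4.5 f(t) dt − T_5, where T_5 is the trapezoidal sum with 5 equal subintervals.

0.8575

Exact integral: ∫_1^4.5 f(t) dt = -98.
T_5 = -98.8575.
Error = -98 − (-98.8575) = 0.8575.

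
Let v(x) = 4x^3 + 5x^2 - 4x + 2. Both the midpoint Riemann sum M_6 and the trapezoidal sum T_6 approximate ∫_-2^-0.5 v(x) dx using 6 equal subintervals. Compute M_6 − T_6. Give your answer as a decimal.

0.234375

M_6 = 7.765625.
T_6 = 7.53125.
M_6 − T_6 = 0.234375.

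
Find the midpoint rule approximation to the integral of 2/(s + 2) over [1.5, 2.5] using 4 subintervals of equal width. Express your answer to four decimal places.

0.5025

Δs = (2.5 − 1.5)/4 = 0.25.
Midpoints: 1.625, 1.875, 2.125, 2.375.
f(1.625) = 16/29, f(1.875) = 16/31, f(2.125) = 16/33, f(2.375) = 16/35.
Sum = Δs · [f(1.625) + f(1.875) + f(2.125) + f(2.375)].
Sum ≈ 0.5025.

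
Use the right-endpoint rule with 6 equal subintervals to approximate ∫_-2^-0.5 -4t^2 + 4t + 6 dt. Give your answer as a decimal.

-6.4375

Δt = (-0.5 − (-2))/6 = 0.25.
Right endpoints: -1.75, -1.5, -1.25, -1, -0.75, -0.5.
f(-1.75) = -13.25, f(-1.5) = -9, f(-1.25) = -5.25, f(-1) = -2, f(-0.75) = 0.75, f(-0.5) = 3.
Sum = Δt · [f(-1.75) + f(-1.5) + f(-1.25) + ...].
Sum = -6.4375.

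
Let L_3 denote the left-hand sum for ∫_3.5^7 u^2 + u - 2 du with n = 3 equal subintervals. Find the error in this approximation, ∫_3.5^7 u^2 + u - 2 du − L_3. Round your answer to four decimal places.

22.6852

Exact integral: ∫_3.5^7 f(u) du ≈ 111.416667.
L_3 ≈ 88.731481.
Error ≈ 111.416667 − 88.731481 ≈ 22.6852.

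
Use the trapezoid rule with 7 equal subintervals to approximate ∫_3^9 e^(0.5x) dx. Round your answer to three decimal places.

173.681

Δx = (9 − 3)/7 = 6/7.
f(3) ≈ 4.482, f(27/7) ≈ 6.880, f(33/7) ≈ 10.561, f(39/7) ≈ 16.211, f(45/7) ≈ 24.886, f(51/7) ≈ 38.201, f(57/7) ≈ 58.641, f(9) ≈ 90.017.
T_7 = (Δx/2)·[f(x_0) + 2f(x_1) + ... + 2f(x_{6}) + f(x_7)].
Sum ≈ 173.681.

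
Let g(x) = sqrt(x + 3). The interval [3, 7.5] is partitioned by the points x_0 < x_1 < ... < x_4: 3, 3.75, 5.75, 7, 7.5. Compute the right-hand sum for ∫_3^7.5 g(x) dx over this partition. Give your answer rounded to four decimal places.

Subinterval widths: 0.75, 2, 1.25, 0.5.
Right endpoints: 3.75, 5.75, 7, 7.5.
g(3.75) ≈ 2.5981, g(5.75) ≈ 2.9580, g(7) ≈ 3.1623, g(7.5) ≈ 3.2404.
Sum = Σ Δx_i · g(x_i).
Sum ≈ 13.4377.

13.4377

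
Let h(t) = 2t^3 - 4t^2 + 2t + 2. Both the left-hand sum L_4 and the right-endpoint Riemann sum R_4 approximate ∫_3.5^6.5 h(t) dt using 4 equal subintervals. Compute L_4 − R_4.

L_4 = 420.75.
R_4 = 682.875.
L_4 − R_4 = -262.125.

-262.125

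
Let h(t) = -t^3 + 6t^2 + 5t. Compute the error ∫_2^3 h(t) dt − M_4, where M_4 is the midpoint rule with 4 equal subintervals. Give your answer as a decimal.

-0.0078125

Exact integral: ∫_2^3 h(t) dt = 34.25.
M_4 = 34.2578125.
Error = 34.25 − 34.2578125 = -0.0078125.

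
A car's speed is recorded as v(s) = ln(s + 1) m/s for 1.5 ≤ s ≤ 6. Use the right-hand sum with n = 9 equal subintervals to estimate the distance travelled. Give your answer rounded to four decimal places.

7.0827

Δs = (6 − 1.5)/9 = 0.5.
Right endpoints: 2, 2.5, 3, 3.5, 4, 4.5, 5, 5.5, 6.
v(2) ≈ 1.0986, v(2.5) ≈ 1.2528, v(3) ≈ 1.3863, v(3.5) ≈ 1.5041, v(4) ≈ 1.6094, v(4.5) ≈ 1.7047, v(5) ≈ 1.7918, v(5.5) ≈ 1.8718, v(6) ≈ 1.9459.
Sum = Δs · [v(2) + v(2.5) + v(3) + ...].
Sum ≈ 7.0827.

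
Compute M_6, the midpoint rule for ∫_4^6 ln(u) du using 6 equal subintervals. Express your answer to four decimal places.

Δu = (6 − 4)/6 = 1/3.
Midpoints: 25/6, 4.5, 29/6, 31/6, 5.5, 35/6.
f(25/6) ≈ 1.4271, f(4.5) ≈ 1.5041, f(29/6) ≈ 1.5755, f(31/6) ≈ 1.6422, f(5.5) ≈ 1.7047, f(35/6) ≈ 1.7636.
Sum = Δu · [f(25/6) + f(4.5) + f(29/6) + ...].
Sum ≈ 3.2058.

3.2058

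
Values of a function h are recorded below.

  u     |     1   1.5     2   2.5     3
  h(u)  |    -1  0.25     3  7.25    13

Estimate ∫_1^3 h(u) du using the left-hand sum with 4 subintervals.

Δu = 0.5.
Sum = 0.5·[(-1) + 0.25 + 3 + 7.25] = 4.75.

4.75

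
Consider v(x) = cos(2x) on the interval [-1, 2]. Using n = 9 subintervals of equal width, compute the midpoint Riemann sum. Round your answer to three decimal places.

Δx = (2 − (-1))/9 = 1/3.
Midpoints: -5/6, -0.5, -1/6, 1/6, 0.5, 5/6, 7/6, 1.5, 11/6.
v(-5/6) ≈ -0.096, v(-0.5) ≈ 0.540, v(-1/6) ≈ 0.945, v(1/6) ≈ 0.945, v(0.5) ≈ 0.540, v(5/6) ≈ -0.096, v(7/6) ≈ -0.691, v(1.5) ≈ -0.990, v(11/6) ≈ -0.865.
Sum = Δx · [v(-5/6) + v(-0.5) + v(-1/6) + ...].
Sum ≈ 0.078.

0.078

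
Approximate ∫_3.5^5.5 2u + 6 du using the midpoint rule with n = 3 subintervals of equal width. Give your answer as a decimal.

30

Δu = (5.5 − 3.5)/3 = 2/3.
Midpoints: 23/6, 4.5, 31/6.
f(23/6) = 41/3, f(4.5) = 15, f(31/6) = 49/3.
Sum = Δu · [f(23/6) + f(4.5) + f(31/6)].
Sum = 30.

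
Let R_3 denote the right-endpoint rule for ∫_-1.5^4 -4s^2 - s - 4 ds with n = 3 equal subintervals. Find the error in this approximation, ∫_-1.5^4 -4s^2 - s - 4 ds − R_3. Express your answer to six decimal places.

Exact integral: ∫_-1.5^4 f(s) ds ≈ -118.70833333.
R_3 ≈ -186.49074074.
Error ≈ -118.70833333 − (-186.49074074) ≈ 67.782407.

67.782407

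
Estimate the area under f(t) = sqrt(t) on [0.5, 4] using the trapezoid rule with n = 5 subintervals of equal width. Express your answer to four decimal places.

5.0795

Δt = (4 − 0.5)/5 = 0.7.
f(0.5) ≈ 0.7071, f(1.2) ≈ 1.0954, f(1.9) ≈ 1.3784, f(2.6) ≈ 1.6125, f(3.3) ≈ 1.8166, f(4) ≈ 2.0000.
T_5 = (Δt/2)·[f(t_0) + 2f(t_1) + ... + 2f(t_{4}) + f(t_5)].
Sum ≈ 5.0795.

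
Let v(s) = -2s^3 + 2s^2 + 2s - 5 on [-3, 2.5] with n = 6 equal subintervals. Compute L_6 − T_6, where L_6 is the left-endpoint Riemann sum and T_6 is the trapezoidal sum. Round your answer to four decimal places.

L_6 ≈ 58.383391.
T_6 ≈ 21.831308.
L_6 − T_6 ≈ 36.5521.

36.5521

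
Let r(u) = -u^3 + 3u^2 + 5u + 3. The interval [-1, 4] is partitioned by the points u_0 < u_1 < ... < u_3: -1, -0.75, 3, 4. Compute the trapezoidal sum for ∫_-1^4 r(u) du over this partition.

49.21875

Subinterval widths: 0.25, 3.75, 1.
r(-1) = 2, r(-0.75) = 1.359375, r(3) = 18, r(4) = 7.
On each subinterval the trapezoid contributes (Δu_i/2)·[r(u_{i-1}) + r(u_i)].
Sum = 49.21875.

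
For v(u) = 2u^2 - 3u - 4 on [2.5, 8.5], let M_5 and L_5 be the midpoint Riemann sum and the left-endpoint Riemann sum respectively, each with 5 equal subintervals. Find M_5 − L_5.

M_5 = 274.56.
L_5 = 210.48.
M_5 − L_5 = 64.08.

64.08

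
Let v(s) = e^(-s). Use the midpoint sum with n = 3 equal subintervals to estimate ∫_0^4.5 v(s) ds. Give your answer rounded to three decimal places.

0.902

Δs = (4.5 − 0)/3 = 1.5.
Midpoints: 0.75, 2.25, 3.75.
v(0.75) ≈ 0.472, v(2.25) ≈ 0.105, v(3.75) ≈ 0.024.
Sum = Δs · [v(0.75) + v(2.25) + v(3.75)].
Sum ≈ 0.902.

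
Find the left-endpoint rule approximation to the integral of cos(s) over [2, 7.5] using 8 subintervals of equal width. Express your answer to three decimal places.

-0.235

Δs = (7.5 − 2)/8 = 0.6875.
Left endpoints: 2, 2.6875, 3.375, 4.0625, 4.75, 5.4375, 6.125, 6.8125.
f(2) ≈ -0.416, f(2.6875) ≈ -0.899, f(3.375) ≈ -0.973, f(4.0625) ≈ -0.605, f(4.75) ≈ 0.038, f(5.4375) ≈ 0.663, f(6.125) ≈ 0.988, f(6.8125) ≈ 0.863.
Sum = Δs · [f(2) + f(2.6875) + f(3.375) + ...].
Sum ≈ -0.235.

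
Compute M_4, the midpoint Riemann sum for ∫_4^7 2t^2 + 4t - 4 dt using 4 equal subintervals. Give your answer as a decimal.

Δt = (7 − 4)/4 = 0.75.
Midpoints: 4.375, 5.125, 5.875, 6.625.
f(4.375) = 51.78125, f(5.125) = 69.03125, f(5.875) = 88.53125, f(6.625) = 110.28125.
Sum = Δt · [f(4.375) + f(5.125) + f(5.875) + f(6.625)].
Sum = 239.71875.

239.71875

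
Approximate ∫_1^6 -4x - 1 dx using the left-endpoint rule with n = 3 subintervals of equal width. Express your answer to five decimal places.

-58.33333

Δx = (6 − 1)/3 = 5/3.
Left endpoints: 1, 8/3, 13/3.
f(1) = -5, f(8/3) = -35/3, f(13/3) = -55/3.
Sum = Δx · [f(1) + f(8/3) + f(13/3)].
Sum ≈ -58.33333.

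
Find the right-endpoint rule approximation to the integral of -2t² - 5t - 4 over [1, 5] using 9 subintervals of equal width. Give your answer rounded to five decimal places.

-174.04115

Δt = (5 − 1)/9 = 4/9.
Right endpoints: 13/9, 17/9, 7/3, 25/9, 29/9, 11/3, 37/9, 41/9, 5.
f(13/9) = -1247/81, f(17/9) = -1667/81, f(7/3) = -239/9, f(25/9) = -2699/81, f(29/9) = -3311/81, f(11/3) = -443/9, f(37/9) = -4727/81, f(41/9) = -5531/81, f(5) = -79.
Sum = Δt · [f(13/9) + f(17/9) + f(7/3) + ...].
Sum ≈ -174.04115.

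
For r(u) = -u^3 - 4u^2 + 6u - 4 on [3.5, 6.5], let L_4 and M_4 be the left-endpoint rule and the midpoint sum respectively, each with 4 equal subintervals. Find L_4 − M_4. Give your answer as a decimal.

L_4 = -519.9375.
M_4 = -637.078125.
L_4 − M_4 = 117.140625.

117.140625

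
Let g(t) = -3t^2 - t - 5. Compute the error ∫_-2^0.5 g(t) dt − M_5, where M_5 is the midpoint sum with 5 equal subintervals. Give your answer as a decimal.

-0.15625

Exact integral: ∫_-2^0.5 g(t) dt = -18.75.
M_5 = -18.59375.
Error = -18.75 − (-18.59375) = -0.15625.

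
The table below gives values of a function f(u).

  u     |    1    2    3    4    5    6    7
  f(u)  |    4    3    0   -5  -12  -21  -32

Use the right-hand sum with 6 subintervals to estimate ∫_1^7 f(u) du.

Δu = 1.
Sum = 1·[3 + 0 + (-5) + (-12) + (-21) + (-32)] = -67.

-67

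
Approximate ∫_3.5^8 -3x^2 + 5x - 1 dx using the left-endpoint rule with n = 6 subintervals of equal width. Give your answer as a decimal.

-295.734375

Δx = (8 − 3.5)/6 = 0.75.
Left endpoints: 3.5, 4.25, 5, 5.75, 6.5, 7.25.
f(3.5) = -20.25, f(4.25) = -33.9375, f(5) = -51, f(5.75) = -71.4375, f(6.5) = -95.25, f(7.25) = -122.4375.
Sum = Δx · [f(3.5) + f(4.25) + f(5) + ...].
Sum = -295.734375.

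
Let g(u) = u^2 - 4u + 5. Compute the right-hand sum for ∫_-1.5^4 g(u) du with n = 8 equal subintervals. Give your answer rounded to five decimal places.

20.05566

Δu = (4 − (-1.5))/8 = 0.6875.
Right endpoints: -0.8125, -0.125, 0.5625, 1.25, 1.9375, 2.625, 3.3125, 4.
g(-0.8125) = 8.91015625, g(-0.125) = 5.515625, g(0.5625) = 3.06640625, g(1.25) = 1.5625, g(1.9375) = 1.00390625, g(2.625) = 1.390625, g(3.3125) = 2.72265625, g(4) = 5.
Sum = Δu · [g(-0.8125) + g(-0.125) + g(0.5625) + ...].
Sum ≈ 20.05566.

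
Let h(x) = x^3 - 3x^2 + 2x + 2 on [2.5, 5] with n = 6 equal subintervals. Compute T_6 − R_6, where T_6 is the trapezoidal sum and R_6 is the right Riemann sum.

T_6 ≈ 61.45616.
R_6 ≈ 73.56554.
T_6 − R_6 = -12.109375.

-12.109375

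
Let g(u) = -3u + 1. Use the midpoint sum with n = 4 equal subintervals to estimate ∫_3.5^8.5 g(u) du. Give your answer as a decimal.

Δu = (8.5 − 3.5)/4 = 1.25.
Midpoints: 4.125, 5.375, 6.625, 7.875.
g(4.125) = -11.375, g(5.375) = -15.125, g(6.625) = -18.875, g(7.875) = -22.625.
Sum = Δu · [g(4.125) + g(5.375) + g(6.625) + g(7.875)].
Sum = -85.

-85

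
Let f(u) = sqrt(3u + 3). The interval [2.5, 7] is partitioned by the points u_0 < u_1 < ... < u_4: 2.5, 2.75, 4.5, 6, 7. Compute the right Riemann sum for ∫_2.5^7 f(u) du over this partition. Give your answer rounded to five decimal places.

Subinterval widths: 0.25, 1.75, 1.5, 1.
Right endpoints: 2.75, 4.5, 6, 7.
f(2.75) ≈ 3.35410, f(4.5) ≈ 4.06202, f(6) ≈ 4.58258, f(7) ≈ 4.89898.
Sum = Σ Δu_i · f(u_i).
Sum ≈ 19.71990.

19.71990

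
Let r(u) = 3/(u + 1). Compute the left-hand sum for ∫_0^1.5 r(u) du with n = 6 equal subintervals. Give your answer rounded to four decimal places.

Δu = (1.5 − 0)/6 = 0.25.
Left endpoints: 0, 0.25, 0.5, 0.75, 1, 1.25.
r(0) = 3, r(0.25) = 2.4, r(0.5) = 2, r(0.75) = 12/7, r(1) = 1.5, r(1.25) = 4/3.
Sum = Δu · [r(0) + r(0.25) + r(0.5) + ...].
Sum ≈ 2.9869.

2.9869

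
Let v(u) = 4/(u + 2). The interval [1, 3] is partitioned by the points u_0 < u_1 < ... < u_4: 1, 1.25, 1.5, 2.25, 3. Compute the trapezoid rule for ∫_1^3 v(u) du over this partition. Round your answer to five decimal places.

Subinterval widths: 0.25, 0.25, 0.75, 0.75.
v(1) = 4/3, v(1.25) = 16/13, v(1.5) = 8/7, v(2.25) = 16/17, v(3) = 0.8.
On each subinterval the trapezoid contributes (Δu_i/2)·[v(u_{i-1}) + v(u_i)].
Sum ≈ 2.05167.

2.05167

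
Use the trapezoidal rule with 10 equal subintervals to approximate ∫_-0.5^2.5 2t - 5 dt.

-9

Δt = (2.5 − (-0.5))/10 = 0.3.
f(-0.5) = -6, f(-0.2) = -5.4, f(0.1) = -4.8, f(0.4) = -4.2, f(0.7) = -3.6, f(1) = -3, f(1.3) = -2.4, f(1.6) = -1.8, f(1.9) = -1.2, f(2.2) = -0.6, f(2.5) = 0.
T_10 = (Δt/2)·[f(t_0) + 2f(t_1) + ... + 2f(t_{9}) + f(t_10)].
Sum = -9.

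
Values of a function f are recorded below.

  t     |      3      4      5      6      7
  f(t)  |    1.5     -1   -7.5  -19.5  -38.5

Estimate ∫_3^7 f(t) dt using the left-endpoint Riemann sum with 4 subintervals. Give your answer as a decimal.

Δt = 1.
Sum = 1·[1.5 + (-1) + (-7.5) + (-19.5)] = -26.5.

-26.5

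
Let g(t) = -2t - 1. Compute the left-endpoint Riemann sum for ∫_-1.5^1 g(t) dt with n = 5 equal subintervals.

Δt = (1 − (-1.5))/5 = 0.5.
Left endpoints: -1.5, -1, -0.5, 0, 0.5.
g(-1.5) = 2, g(-1) = 1, g(-0.5) = 0, g(0) = -1, g(0.5) = -2.
Sum = Δt · [g(-1.5) + g(-1) + g(-0.5) + g(0) + g(0.5)].
Sum = 0.

0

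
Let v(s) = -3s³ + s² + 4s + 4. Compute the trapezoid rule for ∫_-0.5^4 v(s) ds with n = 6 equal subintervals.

-127.30078125

Δs = (4 − (-0.5))/6 = 0.75.
v(-0.5) = 2.625, v(0.25) = 5.015625, v(1) = 6, v(1.75) = -2.015625, v(2.5) = -26.625, v(3.25) = -75.421875, v(4) = -156.
T_6 = (Δs/2)·[v(s_0) + 2v(s_1) + ... + 2v(s_{5}) + v(s_6)].
Sum = -127.30078125.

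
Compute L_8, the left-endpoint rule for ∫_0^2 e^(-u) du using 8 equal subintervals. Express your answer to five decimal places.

0.97725

Δu = (2 − 0)/8 = 0.25.
Left endpoints: 0, 0.25, 0.5, 0.75, 1, 1.25, 1.5, 1.75.
f(0) ≈ 1.00000, f(0.25) ≈ 0.77880, f(0.5) ≈ 0.60653, f(0.75) ≈ 0.47237, f(1) ≈ 0.36788, f(1.25) ≈ 0.28650, f(1.5) ≈ 0.22313, f(1.75) ≈ 0.17377.
Sum = Δu · [f(0) + f(0.25) + f(0.5) + ...].
Sum ≈ 0.97725.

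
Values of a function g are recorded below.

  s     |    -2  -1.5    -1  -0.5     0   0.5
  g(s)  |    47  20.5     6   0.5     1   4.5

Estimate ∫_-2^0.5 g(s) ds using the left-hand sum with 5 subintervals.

Δs = 0.5.
Sum = 0.5·[47 + 20.5 + 6 + 0.5 + 1] = 37.5.

37.5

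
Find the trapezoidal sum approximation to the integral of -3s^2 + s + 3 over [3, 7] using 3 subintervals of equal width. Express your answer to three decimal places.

Δs = (7 − 3)/3 = 4/3.
f(3) = -21, f(13/3) = -49, f(17/3) = -263/3, f(7) = -137.
T_3 = (Δs/2)·[f(s_0) + 2f(s_1) + 2f(s_2) + f(s_3)].
Sum ≈ -287.556.

-287.556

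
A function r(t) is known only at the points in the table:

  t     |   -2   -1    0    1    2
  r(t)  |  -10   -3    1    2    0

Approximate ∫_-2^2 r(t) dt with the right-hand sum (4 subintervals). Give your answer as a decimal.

Δt = 1.
Sum = 1·[(-3) + 1 + 2 + 0] = 0.

0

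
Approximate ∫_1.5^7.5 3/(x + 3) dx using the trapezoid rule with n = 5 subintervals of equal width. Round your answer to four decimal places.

2.5563

Δx = (7.5 − 1.5)/5 = 1.2.
f(1.5) = 2/3, f(2.7) = 10/19, f(3.9) = 10/23, f(5.1) = 10/27, f(6.3) = 10/31, f(7.5) = 2/7.
T_5 = (Δx/2)·[f(x_0) + 2f(x_1) + ... + 2f(x_{4}) + f(x_5)].
Sum ≈ 2.5563.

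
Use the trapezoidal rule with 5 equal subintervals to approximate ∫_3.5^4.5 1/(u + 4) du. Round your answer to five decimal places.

0.12518

Δu = (4.5 − 3.5)/5 = 0.2.
f(3.5) = 2/15, f(3.7) = 10/77, f(3.9) = 10/79, f(4.1) = 10/81, f(4.3) = 10/83, f(4.5) = 2/17.
T_5 = (Δu/2)·[f(u_0) + 2f(u_1) + ... + 2f(u_{4}) + f(u_5)].
Sum ≈ 0.12518.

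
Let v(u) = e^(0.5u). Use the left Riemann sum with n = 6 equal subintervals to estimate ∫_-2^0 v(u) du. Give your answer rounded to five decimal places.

1.16181

Δu = (0 − (-2))/6 = 1/3.
Left endpoints: -2, -5/3, -4/3, -1, -2/3, -1/3.
v(-2) ≈ 0.36788, v(-5/3) ≈ 0.43460, v(-4/3) ≈ 0.51342, v(-1) ≈ 0.60653, v(-2/3) ≈ 0.71653, v(-1/3) ≈ 0.84648.
Sum = Δu · [v(-2) + v(-5/3) + v(-4/3) + ...].
Sum ≈ 1.16181.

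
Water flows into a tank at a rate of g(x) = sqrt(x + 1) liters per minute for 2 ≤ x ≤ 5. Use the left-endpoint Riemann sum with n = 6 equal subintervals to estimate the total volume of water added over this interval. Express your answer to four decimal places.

Δx = (5 − 2)/6 = 0.5.
Left endpoints: 2, 2.5, 3, 3.5, 4, 4.5.
g(2) ≈ 1.7321, g(2.5) ≈ 1.8708, g(3) ≈ 2.0000, g(3.5) ≈ 2.1213, g(4) ≈ 2.2361, g(4.5) ≈ 2.3452.
Sum = Δx · [g(2) + g(2.5) + g(3) + ...].
Sum ≈ 6.1527.

6.1527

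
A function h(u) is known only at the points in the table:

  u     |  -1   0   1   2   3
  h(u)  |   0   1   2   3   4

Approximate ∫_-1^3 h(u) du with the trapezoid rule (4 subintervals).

Δu = 1.
T_4 = (1/2)·[0 + 2·1 + 2·2 + 2·3 + 4] = 8.

8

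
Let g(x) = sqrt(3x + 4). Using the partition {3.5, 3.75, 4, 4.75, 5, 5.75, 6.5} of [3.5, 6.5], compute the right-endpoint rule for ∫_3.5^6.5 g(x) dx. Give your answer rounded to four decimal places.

Subinterval widths: 0.25, 0.25, 0.75, 0.25, 0.75, 0.75.
Right endpoints: 3.75, 4, 4.75, 5, 5.75, 6.5.
g(3.75) ≈ 3.9051, g(4) ≈ 4.0000, g(4.75) ≈ 4.2720, g(5) ≈ 4.3589, g(5.75) ≈ 4.6098, g(6.5) ≈ 4.8477.
Sum = Σ Δx_i · g(x_i).
Sum ≈ 13.3631.

13.3631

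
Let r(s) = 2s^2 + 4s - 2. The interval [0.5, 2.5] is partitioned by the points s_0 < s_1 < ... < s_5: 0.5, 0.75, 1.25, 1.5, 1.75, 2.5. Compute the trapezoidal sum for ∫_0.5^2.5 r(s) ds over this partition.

18.53125

Subinterval widths: 0.25, 0.5, 0.25, 0.25, 0.75.
r(0.5) = 0.5, r(0.75) = 2.125, r(1.25) = 6.125, r(1.5) = 8.5, r(1.75) = 11.125, r(2.5) = 20.5.
On each subinterval the trapezoid contributes (Δs_i/2)·[r(s_{i-1}) + r(s_i)].
Sum = 18.53125.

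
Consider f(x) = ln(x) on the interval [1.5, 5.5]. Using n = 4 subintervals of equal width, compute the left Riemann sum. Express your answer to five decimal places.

Δx = (5.5 − 1.5)/4 = 1.
Left endpoints: 1.5, 2.5, 3.5, 4.5.
f(1.5) ≈ 0.40547, f(2.5) ≈ 0.91629, f(3.5) ≈ 1.25276, f(4.5) ≈ 1.50408.
Sum = Δx · [f(1.5) + f(2.5) + f(3.5) + f(4.5)].
Sum ≈ 4.07860.

4.07860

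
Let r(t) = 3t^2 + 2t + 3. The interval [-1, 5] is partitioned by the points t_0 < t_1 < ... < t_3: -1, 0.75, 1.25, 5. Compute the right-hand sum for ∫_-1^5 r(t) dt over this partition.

Subinterval widths: 1.75, 0.5, 3.75.
Right endpoints: 0.75, 1.25, 5.
r(0.75) = 6.1875, r(1.25) = 10.1875, r(5) = 88.
Sum = Σ Δt_i · r(t_i).
Sum = 345.921875.

345.921875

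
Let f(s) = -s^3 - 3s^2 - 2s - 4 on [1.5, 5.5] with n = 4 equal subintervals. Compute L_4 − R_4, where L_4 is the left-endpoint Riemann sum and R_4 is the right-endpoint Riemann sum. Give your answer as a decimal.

L_4 = -316.
R_4 = -571.
L_4 − R_4 = 255.

255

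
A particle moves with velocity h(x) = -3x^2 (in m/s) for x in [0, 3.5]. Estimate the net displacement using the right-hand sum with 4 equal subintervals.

-60.29296875

Δx = (3.5 − 0)/4 = 0.875.
Right endpoints: 0.875, 1.75, 2.625, 3.5.
h(0.875) = -2.296875, h(1.75) = -9.1875, h(2.625) = -20.671875, h(3.5) = -36.75.
Sum = Δx · [h(0.875) + h(1.75) + h(2.625) + h(3.5)].
Sum = -60.29296875.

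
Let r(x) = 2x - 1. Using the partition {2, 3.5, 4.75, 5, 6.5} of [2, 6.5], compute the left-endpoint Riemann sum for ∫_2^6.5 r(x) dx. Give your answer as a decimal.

Subinterval widths: 1.5, 1.25, 0.25, 1.5.
Left endpoints: 2, 3.5, 4.75, 5.
r(2) = 3, r(3.5) = 6, r(4.75) = 8.5, r(5) = 9.
Sum = Σ Δx_i · r(x_i).
Sum = 27.625.

27.625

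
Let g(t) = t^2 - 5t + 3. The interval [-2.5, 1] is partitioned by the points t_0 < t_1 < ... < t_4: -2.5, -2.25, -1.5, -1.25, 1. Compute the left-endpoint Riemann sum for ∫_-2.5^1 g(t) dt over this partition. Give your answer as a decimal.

Subinterval widths: 0.25, 0.75, 0.25, 2.25.
Left endpoints: -2.5, -2.25, -1.5, -1.25.
g(-2.5) = 21.75, g(-2.25) = 19.3125, g(-1.5) = 12.75, g(-1.25) = 10.8125.
Sum = Σ Δt_i · g(t_i).
Sum = 47.4375.

47.4375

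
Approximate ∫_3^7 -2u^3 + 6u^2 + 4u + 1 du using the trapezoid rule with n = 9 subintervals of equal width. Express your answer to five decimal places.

Δu = (7 − 3)/9 = 4/9.
f(3) = 13, f(31/9) = 3085/729, f(35/9) = -7531/729, f(13/3) = -857/27, f(43/9) = -44507/729, f(47/9) = -72403/729, f(17/3) = -3985/27, f(55/9) = -150851/729, f(59/9) = -202939/729, f(7) = -363.
T_9 = (Δu/2)·[f(u_0) + 2f(u_1) + ... + 2f(u_{8}) + f(u_9)].
Sum ≈ -447.16049.

-447.16049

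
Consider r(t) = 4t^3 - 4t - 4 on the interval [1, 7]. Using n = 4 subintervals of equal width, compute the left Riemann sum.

1380

Δt = (7 − 1)/4 = 1.5.
Left endpoints: 1, 2.5, 4, 5.5.
r(1) = -4, r(2.5) = 48.5, r(4) = 236, r(5.5) = 639.5.
Sum = Δt · [r(1) + r(2.5) + r(4) + r(5.5)].
Sum = 1380.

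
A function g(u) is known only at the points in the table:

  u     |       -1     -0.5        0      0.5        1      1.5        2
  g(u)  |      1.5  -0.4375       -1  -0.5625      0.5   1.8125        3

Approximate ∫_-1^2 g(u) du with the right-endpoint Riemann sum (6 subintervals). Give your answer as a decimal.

1.65625

Δu = 0.5.
Sum = 0.5·[(-0.4375) + (-1) + (-0.5625) + 0.5 + 1.8125 + 3] = 1.65625.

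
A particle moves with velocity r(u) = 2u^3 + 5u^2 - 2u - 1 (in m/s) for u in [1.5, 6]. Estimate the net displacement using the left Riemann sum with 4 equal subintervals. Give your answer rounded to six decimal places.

658.634766

Δu = (6 − 1.5)/4 = 1.125.
Left endpoints: 1.5, 2.625, 3.75, 4.875.
r(1.5) = 14, r(2.625) = 64.37890625, r(3.75) = 167.28125, r(4.875) = 339.79296875.
Sum = Δu · [r(1.5) + r(2.625) + r(3.75) + r(4.875)].
Sum ≈ 658.634766.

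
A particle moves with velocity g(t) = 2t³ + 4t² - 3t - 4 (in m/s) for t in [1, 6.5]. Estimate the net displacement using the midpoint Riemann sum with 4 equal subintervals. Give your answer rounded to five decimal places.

1150.02637

Δt = (6.5 − 1)/4 = 1.375.
Midpoints: 1.6875, 3.0625, 4.4375, 5.8125.
g(1.6875) = 24451/2048, g(3.0625) = 167473/2048, g(4.4375) = 483767/2048, g(5.8125) = 1037221/2048.
Sum = Δt · [g(1.6875) + g(3.0625) + g(4.4375) + g(5.8125)].
Sum ≈ 1150.02637.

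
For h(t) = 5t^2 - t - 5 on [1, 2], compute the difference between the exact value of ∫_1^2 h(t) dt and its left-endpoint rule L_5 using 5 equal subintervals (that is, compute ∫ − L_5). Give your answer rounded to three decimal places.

1.367

Exact integral: ∫_1^2 h(t) dt ≈ 5.16667.
L_5 = 3.8.
Error ≈ 5.16667 − 3.8 ≈ 1.367.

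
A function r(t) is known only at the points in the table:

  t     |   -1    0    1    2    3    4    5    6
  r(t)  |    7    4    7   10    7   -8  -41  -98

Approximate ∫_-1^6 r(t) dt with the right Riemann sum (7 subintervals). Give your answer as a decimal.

-119

Δt = 1.
Sum = 1·[4 + 7 + 10 + 7 + (-8) + (-41) + (-98)] = -119.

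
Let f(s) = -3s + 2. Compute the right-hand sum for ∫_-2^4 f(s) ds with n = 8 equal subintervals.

Δs = (4 − (-2))/8 = 0.75.
Right endpoints: -1.25, -0.5, 0.25, 1, 1.75, 2.5, 3.25, 4.
f(-1.25) = 5.75, f(-0.5) = 3.5, f(0.25) = 1.25, f(1) = -1, f(1.75) = -3.25, f(2.5) = -5.5, f(3.25) = -7.75, f(4) = -10.
Sum = Δs · [f(-1.25) + f(-0.5) + f(0.25) + ...].
Sum = -12.75.

-12.75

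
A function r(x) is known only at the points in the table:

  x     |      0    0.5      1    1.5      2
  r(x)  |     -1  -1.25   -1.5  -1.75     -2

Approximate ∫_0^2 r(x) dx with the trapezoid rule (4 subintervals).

Δx = 0.5.
T_4 = (0.5/2)·[(-1) + 2·(-1.25) + 2·(-1.5) + 2·(-1.75) + (-2)] = -3.

-3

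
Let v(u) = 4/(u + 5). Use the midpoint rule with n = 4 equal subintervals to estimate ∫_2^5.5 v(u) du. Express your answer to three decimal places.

Δu = (5.5 − 2)/4 = 0.875.
Midpoints: 2.4375, 3.3125, 4.1875, 5.0625.
v(2.4375) = 64/119, v(3.3125) = 64/133, v(4.1875) = 64/147, v(5.0625) = 64/161.
Sum = Δu · [v(2.4375) + v(3.3125) + v(4.1875) + v(5.0625)].
Sum ≈ 1.620.

1.620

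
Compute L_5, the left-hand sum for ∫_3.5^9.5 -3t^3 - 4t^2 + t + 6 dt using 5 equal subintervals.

-5447.55

Δt = (9.5 − 3.5)/5 = 1.2.
Left endpoints: 3.5, 4.7, 5.9, 7.1, 8.3.
f(3.5) = -168.125, f(4.7) = -389.129, f(5.9) = -743.477, f(7.1) = -1262.273, f(8.3) = -1976.621.
Sum = Δt · [f(3.5) + f(4.7) + f(5.9) + f(7.1) + f(8.3)].
Sum = -5447.55.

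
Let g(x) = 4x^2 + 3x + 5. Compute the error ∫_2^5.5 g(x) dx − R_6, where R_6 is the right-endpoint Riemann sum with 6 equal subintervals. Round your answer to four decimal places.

-34.4815

Exact integral: ∫_2^5.5 g(x) dx ≈ 268.041667.
R_6 ≈ 302.523148.
Error ≈ 268.041667 − 302.523148 ≈ -34.4815.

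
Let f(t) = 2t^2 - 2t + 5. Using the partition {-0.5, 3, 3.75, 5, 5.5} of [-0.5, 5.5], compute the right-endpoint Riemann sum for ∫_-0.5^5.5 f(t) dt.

162.21875

Subinterval widths: 3.5, 0.75, 1.25, 0.5.
Right endpoints: 3, 3.75, 5, 5.5.
f(3) = 17, f(3.75) = 25.625, f(5) = 45, f(5.5) = 54.5.
Sum = Σ Δt_i · f(t_i).
Sum = 162.21875.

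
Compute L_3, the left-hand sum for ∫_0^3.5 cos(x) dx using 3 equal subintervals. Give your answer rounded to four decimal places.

Δx = (3.5 − 0)/3 = 7/6.
Left endpoints: 0, 7/6, 7/3.
f(0) ≈ 1.0000, f(7/6) ≈ 0.3932, f(7/3) ≈ -0.6908.
Sum = Δx · [f(0) + f(7/6) + f(7/3)].
Sum ≈ 0.8195.

0.8195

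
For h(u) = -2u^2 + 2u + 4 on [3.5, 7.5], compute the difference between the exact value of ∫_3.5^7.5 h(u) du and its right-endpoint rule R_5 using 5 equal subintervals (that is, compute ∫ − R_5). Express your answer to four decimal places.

32.8533

Exact integral: ∫_3.5^7.5 h(u) du ≈ -192.666667.
R_5 = -225.52.
Error ≈ -192.666667 − (-225.52) ≈ 32.8533.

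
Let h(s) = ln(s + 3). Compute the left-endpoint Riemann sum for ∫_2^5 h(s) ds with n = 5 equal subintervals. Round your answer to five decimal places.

Δs = (5 − 2)/5 = 0.6.
Left endpoints: 2, 2.6, 3.2, 3.8, 4.4.
h(2) ≈ 1.60944, h(2.6) ≈ 1.72277, h(3.2) ≈ 1.82455, h(3.8) ≈ 1.91692, h(4.4) ≈ 2.00148.
Sum = Δs · [h(2) + h(2.6) + h(3.2) + h(3.8) + h(4.4)].
Sum ≈ 5.44509.

5.44509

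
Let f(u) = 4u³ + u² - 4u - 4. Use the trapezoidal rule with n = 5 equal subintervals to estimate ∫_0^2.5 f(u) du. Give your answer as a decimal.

Δu = (2.5 − 0)/5 = 0.5.
f(0) = -4, f(0.5) = -5.25, f(1) = -3, f(1.5) = 5.75, f(2) = 24, f(2.5) = 54.75.
T_5 = (Δu/2)·[f(u_0) + 2f(u_1) + ... + 2f(u_{4}) + f(u_5)].
Sum = 23.4375.

23.4375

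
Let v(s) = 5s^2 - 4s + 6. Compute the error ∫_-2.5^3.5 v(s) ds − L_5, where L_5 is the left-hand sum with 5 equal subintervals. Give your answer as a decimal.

Exact integral: ∫_-2.5^3.5 v(s) ds = 121.5.
L_5 = 125.1.
Error = 121.5 − 125.1 = -3.6.

-3.6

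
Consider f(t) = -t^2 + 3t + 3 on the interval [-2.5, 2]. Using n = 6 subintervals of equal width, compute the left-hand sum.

-4.078125

Δt = (2 − (-2.5))/6 = 0.75.
Left endpoints: -2.5, -1.75, -1, -0.25, 0.5, 1.25.
f(-2.5) = -10.75, f(-1.75) = -5.3125, f(-1) = -1, f(-0.25) = 2.1875, f(0.5) = 4.25, f(1.25) = 5.1875.
Sum = Δt · [f(-2.5) + f(-1.75) + f(-1) + ...].
Sum = -4.078125.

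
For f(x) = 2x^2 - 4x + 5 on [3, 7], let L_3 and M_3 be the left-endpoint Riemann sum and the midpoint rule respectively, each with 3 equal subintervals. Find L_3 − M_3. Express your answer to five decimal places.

L_3 ≈ 110.3703704.
M_3 ≈ 149.4814815.
L_3 − M_3 ≈ -39.11111.

-39.11111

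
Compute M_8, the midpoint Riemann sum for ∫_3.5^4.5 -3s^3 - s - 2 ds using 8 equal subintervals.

-200.953125

Δs = (4.5 − 3.5)/8 = 0.125.
Midpoints: 3.5625, 3.6875, 3.8125, 3.9375, 4.0625, 4.1875, 4.3125, 4.4375.
f(3.5625) = -578363/4096, f(3.6875) = -639433/4096, f(3.8125) = -704751/4096, f(3.9375) = -774461/4096, f(4.0625) = -848707/4096, f(4.1875) = -927633/4096, f(4.3125) = -1011383/4096, f(4.4375) = -1100101/4096.
Sum = Δs · [f(3.5625) + f(3.6875) + f(3.8125) + ...].
Sum = -200.953125.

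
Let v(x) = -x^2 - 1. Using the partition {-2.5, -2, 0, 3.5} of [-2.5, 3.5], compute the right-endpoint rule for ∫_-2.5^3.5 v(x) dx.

-50.875

Subinterval widths: 0.5, 2, 3.5.
Right endpoints: -2, 0, 3.5.
v(-2) = -5, v(0) = -1, v(3.5) = -13.25.
Sum = Σ Δx_i · v(x_i).
Sum = -50.875.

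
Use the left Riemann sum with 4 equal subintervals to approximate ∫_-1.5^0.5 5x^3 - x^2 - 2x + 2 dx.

Δx = (0.5 − (-1.5))/4 = 0.5.
Left endpoints: -1.5, -1, -0.5, 0.
f(-1.5) = -14.125, f(-1) = -2, f(-0.5) = 2.125, f(0) = 2.
Sum = Δx · [f(-1.5) + f(-1) + f(-0.5) + f(0)].
Sum = -6.

-6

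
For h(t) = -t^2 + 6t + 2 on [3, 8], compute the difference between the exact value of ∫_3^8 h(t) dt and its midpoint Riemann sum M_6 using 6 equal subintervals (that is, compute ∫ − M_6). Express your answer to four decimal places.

-0.2894

Exact integral: ∫_3^8 h(t) dt ≈ 13.333333.
M_6 ≈ 13.622685.
Error ≈ 13.333333 − 13.622685 ≈ -0.2894.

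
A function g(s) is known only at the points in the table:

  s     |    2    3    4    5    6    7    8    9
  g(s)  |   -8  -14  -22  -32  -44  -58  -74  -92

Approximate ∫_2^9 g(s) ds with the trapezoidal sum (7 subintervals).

-294

Δs = 1.
T_7 = (1/2)·[(-8) + 2·(-14) + 2·(-22) + 2·(-32) + 2·(-44) + 2·(-58) + 2·(-74) + (-92)] = -294.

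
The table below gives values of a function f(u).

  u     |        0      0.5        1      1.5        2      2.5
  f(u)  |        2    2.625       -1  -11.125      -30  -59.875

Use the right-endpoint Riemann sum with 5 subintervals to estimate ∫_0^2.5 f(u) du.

Δu = 0.5.
Sum = 0.5·[2.625 + (-1) + (-11.125) + (-30) + (-59.875)] = -49.6875.

-49.6875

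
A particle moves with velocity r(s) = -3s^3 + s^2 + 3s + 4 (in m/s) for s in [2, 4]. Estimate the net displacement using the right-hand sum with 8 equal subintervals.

-154.625

Δs = (4 − 2)/8 = 0.25.
Right endpoints: 2.25, 2.5, 2.75, 3, 3.25, 3.5, 3.75, 4.
r(2.25) = -18.359375, r(2.5) = -29.125, r(2.75) = -42.578125, r(3) = -59, r(3.25) = -78.671875, r(3.5) = -101.875, r(3.75) = -128.890625, r(4) = -160.
Sum = Δs · [r(2.25) + r(2.5) + r(2.75) + ...].
Sum = -154.625.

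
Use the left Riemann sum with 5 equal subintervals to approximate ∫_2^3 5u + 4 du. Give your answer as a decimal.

16

Δu = (3 − 2)/5 = 0.2.
Left endpoints: 2, 2.2, 2.4, 2.6, 2.8.
f(2) = 14, f(2.2) = 15, f(2.4) = 16, f(2.6) = 17, f(2.8) = 18.
Sum = Δu · [f(2) + f(2.2) + f(2.4) + f(2.6) + f(2.8)].
Sum = 16.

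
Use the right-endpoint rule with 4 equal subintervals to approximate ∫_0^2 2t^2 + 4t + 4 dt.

Δt = (2 − 0)/4 = 0.5.
Right endpoints: 0.5, 1, 1.5, 2.
f(0.5) = 6.5, f(1) = 10, f(1.5) = 14.5, f(2) = 20.
Sum = Δt · [f(0.5) + f(1) + f(1.5) + f(2)].
Sum = 25.5.

25.5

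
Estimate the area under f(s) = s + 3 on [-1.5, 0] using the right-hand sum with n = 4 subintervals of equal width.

Δs = (0 − (-1.5))/4 = 0.375.
Right endpoints: -1.125, -0.75, -0.375, 0.
f(-1.125) = 1.875, f(-0.75) = 2.25, f(-0.375) = 2.625, f(0) = 3.
Sum = Δs · [f(-1.125) + f(-0.75) + f(-0.375) + f(0)].
Sum = 3.65625.

3.65625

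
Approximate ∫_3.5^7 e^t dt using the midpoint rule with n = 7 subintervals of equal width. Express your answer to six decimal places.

1052.519647

Δt = (7 − 3.5)/7 = 0.5.
Midpoints: 3.75, 4.25, 4.75, 5.25, 5.75, 6.25, 6.75.
f(3.75) ≈ 42.521082, f(4.25) ≈ 70.105412, f(4.75) ≈ 115.584285, f(5.25) ≈ 190.566268, f(5.75) ≈ 314.190660, f(6.25) ≈ 518.012825, f(6.75) ≈ 854.058763.
Sum = Δt · [f(3.75) + f(4.25) + f(4.75) + ...].
Sum ≈ 1052.519647.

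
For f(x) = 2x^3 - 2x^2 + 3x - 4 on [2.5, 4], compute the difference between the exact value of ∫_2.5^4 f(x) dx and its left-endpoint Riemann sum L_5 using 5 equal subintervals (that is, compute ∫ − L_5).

11.86875

Exact integral: ∫_2.5^4 f(x) dx = 84.84375.
L_5 = 72.975.
Error = 84.84375 − 72.975 = 11.86875.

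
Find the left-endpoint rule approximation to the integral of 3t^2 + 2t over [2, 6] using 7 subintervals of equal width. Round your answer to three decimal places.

210.939

Δt = (6 − 2)/7 = 4/7.
Left endpoints: 2, 18/7, 22/7, 26/7, 30/7, 34/7, 38/7.
f(2) = 16, f(18/7) = 1224/49, f(22/7) = 1760/49, f(26/7) = 2392/49, f(30/7) = 3120/49, f(34/7) = 3944/49, f(38/7) = 4864/49.
Sum = Δt · [f(2) + f(18/7) + f(22/7) + ...].
Sum ≈ 210.939.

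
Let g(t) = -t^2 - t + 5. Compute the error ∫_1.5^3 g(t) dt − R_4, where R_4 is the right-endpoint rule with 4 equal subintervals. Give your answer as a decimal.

Exact integral: ∫_1.5^3 g(t) dt = -3.75.
R_4 = -5.33203125.
Error = -3.75 − (-5.33203125) = 1.58203125.

1.58203125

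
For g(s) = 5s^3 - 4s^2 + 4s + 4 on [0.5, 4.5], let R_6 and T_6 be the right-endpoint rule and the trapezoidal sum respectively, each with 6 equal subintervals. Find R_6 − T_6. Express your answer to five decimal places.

130.33333

R_6 ≈ 587.4259259.
T_6 ≈ 457.0925926.
R_6 − T_6 ≈ 130.33333.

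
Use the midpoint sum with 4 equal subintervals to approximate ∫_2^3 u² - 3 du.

Δu = (3 − 2)/4 = 0.25.
Midpoints: 2.125, 2.375, 2.625, 2.875.
f(2.125) = 1.515625, f(2.375) = 2.640625, f(2.625) = 3.890625, f(2.875) = 5.265625.
Sum = Δu · [f(2.125) + f(2.375) + f(2.625) + f(2.875)].
Sum = 3.328125.

3.328125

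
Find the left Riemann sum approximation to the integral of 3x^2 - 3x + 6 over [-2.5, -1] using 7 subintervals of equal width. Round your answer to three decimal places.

Δx = (-1 − (-2.5))/7 = 3/14.
Left endpoints: -2.5, -16/7, -29/14, -13/7, -23/14, -10/7, -17/14.
f(-2.5) = 32.25, f(-16/7) = 1398/49, f(-29/14) = 4917/196, f(-13/7) = 1074/49, f(-23/14) = 3729/196, f(-10/7) = 804/49, f(-17/14) = 2757/196.
Sum = Δx · [f(-2.5) + f(-16/7) + f(-29/14) + ...].
Sum ≈ 33.704.

33.704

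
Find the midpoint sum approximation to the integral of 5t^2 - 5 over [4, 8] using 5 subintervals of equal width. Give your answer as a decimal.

Δt = (8 − 4)/5 = 0.8.
Midpoints: 4.4, 5.2, 6, 6.8, 7.6.
f(4.4) = 91.8, f(5.2) = 130.2, f(6) = 175, f(6.8) = 226.2, f(7.6) = 283.8.
Sum = Δt · [f(4.4) + f(5.2) + f(6) + f(6.8) + f(7.6)].
Sum = 725.6.

725.6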